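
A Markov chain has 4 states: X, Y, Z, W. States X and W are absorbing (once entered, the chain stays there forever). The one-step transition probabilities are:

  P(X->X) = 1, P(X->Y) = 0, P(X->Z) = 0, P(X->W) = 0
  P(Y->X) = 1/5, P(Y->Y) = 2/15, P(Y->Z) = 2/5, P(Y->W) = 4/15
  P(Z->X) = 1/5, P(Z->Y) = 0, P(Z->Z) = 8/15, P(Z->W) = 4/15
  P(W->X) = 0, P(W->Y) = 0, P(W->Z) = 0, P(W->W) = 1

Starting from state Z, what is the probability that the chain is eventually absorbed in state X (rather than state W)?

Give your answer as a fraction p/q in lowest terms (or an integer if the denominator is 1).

Answer: 3/7

Derivation:
Let a_i = P(absorbed in X | start in state i).
Boundary conditions: a_X = 1, a_W = 0.
For each transient state i, a_i = sum_j P(i->j) * a_j:
  a_Y = 1/5*a_X + 2/15*a_Y + 2/5*a_Z + 4/15*a_W
  a_Z = 1/5*a_X + 0*a_Y + 8/15*a_Z + 4/15*a_W

Substituting a_X = 1 and a_W = 0, rearrange to (I - Q) a = r where r[i] = P(i -> X):
  [13/15, -2/5] . (a_Y, a_Z) = 1/5
  [0, 7/15] . (a_Y, a_Z) = 1/5

Solving yields:
  a_Y = 3/7
  a_Z = 3/7

Starting state is Z, so the absorption probability is a_Z = 3/7.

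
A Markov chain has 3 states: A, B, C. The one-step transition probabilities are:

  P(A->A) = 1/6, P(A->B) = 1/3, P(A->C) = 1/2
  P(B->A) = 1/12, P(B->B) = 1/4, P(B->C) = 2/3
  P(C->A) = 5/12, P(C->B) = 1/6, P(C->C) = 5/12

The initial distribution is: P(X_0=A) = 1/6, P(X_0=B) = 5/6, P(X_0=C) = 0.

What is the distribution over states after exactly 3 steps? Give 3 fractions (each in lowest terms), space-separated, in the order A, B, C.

Propagating the distribution step by step (d_{t+1} = d_t * P):
d_0 = (A=1/6, B=5/6, C=0)
  d_1[A] = 1/6*1/6 + 5/6*1/12 + 0*5/12 = 7/72
  d_1[B] = 1/6*1/3 + 5/6*1/4 + 0*1/6 = 19/72
  d_1[C] = 1/6*1/2 + 5/6*2/3 + 0*5/12 = 23/36
d_1 = (A=7/72, B=19/72, C=23/36)
  d_2[A] = 7/72*1/6 + 19/72*1/12 + 23/36*5/12 = 263/864
  d_2[B] = 7/72*1/3 + 19/72*1/4 + 23/36*1/6 = 59/288
  d_2[C] = 7/72*1/2 + 19/72*2/3 + 23/36*5/12 = 53/108
d_2 = (A=263/864, B=59/288, C=53/108)
  d_3[A] = 263/864*1/6 + 59/288*1/12 + 53/108*5/12 = 941/3456
  d_3[B] = 263/864*1/3 + 59/288*1/4 + 53/108*1/6 = 2431/10368
  d_3[C] = 263/864*1/2 + 59/288*2/3 + 53/108*5/12 = 2557/5184
d_3 = (A=941/3456, B=2431/10368, C=2557/5184)

Answer: 941/3456 2431/10368 2557/5184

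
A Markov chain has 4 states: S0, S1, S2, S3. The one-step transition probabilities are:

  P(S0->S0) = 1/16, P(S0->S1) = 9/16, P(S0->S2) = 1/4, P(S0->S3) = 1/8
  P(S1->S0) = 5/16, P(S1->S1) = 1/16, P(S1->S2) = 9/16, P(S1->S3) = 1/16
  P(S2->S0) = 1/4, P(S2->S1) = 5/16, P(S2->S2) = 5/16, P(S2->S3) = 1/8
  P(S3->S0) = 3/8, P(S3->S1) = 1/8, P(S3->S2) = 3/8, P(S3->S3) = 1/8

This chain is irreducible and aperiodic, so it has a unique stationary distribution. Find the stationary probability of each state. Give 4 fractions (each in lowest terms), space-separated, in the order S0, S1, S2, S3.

Answer: 1412/5967 1678/5967 172/459 641/5967

Derivation:
The stationary distribution satisfies pi = pi * P, i.e.:
  pi_S0 = 1/16*pi_S0 + 5/16*pi_S1 + 1/4*pi_S2 + 3/8*pi_S3
  pi_S1 = 9/16*pi_S0 + 1/16*pi_S1 + 5/16*pi_S2 + 1/8*pi_S3
  pi_S2 = 1/4*pi_S0 + 9/16*pi_S1 + 5/16*pi_S2 + 3/8*pi_S3
  pi_S3 = 1/8*pi_S0 + 1/16*pi_S1 + 1/8*pi_S2 + 1/8*pi_S3
with normalization: pi_S0 + pi_S1 + pi_S2 + pi_S3 = 1.

Using the first 3 balance equations plus normalization, the linear system A*pi = b is:
  [-15/16, 5/16, 1/4, 3/8] . pi = 0
  [9/16, -15/16, 5/16, 1/8] . pi = 0
  [1/4, 9/16, -11/16, 3/8] . pi = 0
  [1, 1, 1, 1] . pi = 1

Solving yields:
  pi_S0 = 1412/5967
  pi_S1 = 1678/5967
  pi_S2 = 172/459
  pi_S3 = 641/5967

Verification (pi * P):
  1412/5967*1/16 + 1678/5967*5/16 + 172/459*1/4 + 641/5967*3/8 = 1412/5967 = pi_S0  (ok)
  1412/5967*9/16 + 1678/5967*1/16 + 172/459*5/16 + 641/5967*1/8 = 1678/5967 = pi_S1  (ok)
  1412/5967*1/4 + 1678/5967*9/16 + 172/459*5/16 + 641/5967*3/8 = 172/459 = pi_S2  (ok)
  1412/5967*1/8 + 1678/5967*1/16 + 172/459*1/8 + 641/5967*1/8 = 641/5967 = pi_S3  (ok)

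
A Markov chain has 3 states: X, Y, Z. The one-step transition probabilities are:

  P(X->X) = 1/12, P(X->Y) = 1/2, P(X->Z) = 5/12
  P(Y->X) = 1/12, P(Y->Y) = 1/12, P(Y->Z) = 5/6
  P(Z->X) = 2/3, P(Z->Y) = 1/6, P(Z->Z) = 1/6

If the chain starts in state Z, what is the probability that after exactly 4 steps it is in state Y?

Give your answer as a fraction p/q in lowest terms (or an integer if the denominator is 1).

Computing P^4 by repeated multiplication:
P^1 =
  X: [1/12, 1/2, 5/12]
  Y: [1/12, 1/12, 5/6]
  Z: [2/3, 1/6, 1/6]
P^2 =
  X: [47/144, 11/72, 25/48]
  Y: [41/72, 3/16, 35/144]
  Z: [13/72, 3/8, 4/9]
P^3 =
  X: [223/576, 227/864, 605/1728]
  Y: [389/1728, 589/1728, 125/288]
  Z: [37/108, 169/864, 133/288]
P^4 =
  X: [5963/20736, 2839/10368, 9095/20736]
  Y: [1163/3456, 4423/20736, 9335/20736]
  Z: [1219/3456, 2743/10368, 31/81]

(P^4)[Z -> Y] = 2743/10368

Answer: 2743/10368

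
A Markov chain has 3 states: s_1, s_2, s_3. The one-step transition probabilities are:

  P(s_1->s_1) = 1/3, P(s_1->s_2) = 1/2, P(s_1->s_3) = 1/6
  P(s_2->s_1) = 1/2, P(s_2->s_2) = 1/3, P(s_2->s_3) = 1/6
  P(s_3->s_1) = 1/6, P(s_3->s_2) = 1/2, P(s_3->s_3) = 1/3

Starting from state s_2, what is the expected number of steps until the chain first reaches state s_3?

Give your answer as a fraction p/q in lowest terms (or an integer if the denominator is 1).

Let h_i = expected steps to first reach s_3 from state i.
Boundary: h_s_3 = 0.
First-step equations for the other states:
  h_s_1 = 1 + 1/3*h_s_1 + 1/2*h_s_2 + 1/6*h_s_3
  h_s_2 = 1 + 1/2*h_s_1 + 1/3*h_s_2 + 1/6*h_s_3

Substituting h_s_3 = 0 and rearranging gives the linear system (I - Q) h = 1:
  [2/3, -1/2] . (h_s_1, h_s_2) = 1
  [-1/2, 2/3] . (h_s_1, h_s_2) = 1

Solving yields:
  h_s_1 = 6
  h_s_2 = 6

Starting state is s_2, so the expected hitting time is h_s_2 = 6.

Answer: 6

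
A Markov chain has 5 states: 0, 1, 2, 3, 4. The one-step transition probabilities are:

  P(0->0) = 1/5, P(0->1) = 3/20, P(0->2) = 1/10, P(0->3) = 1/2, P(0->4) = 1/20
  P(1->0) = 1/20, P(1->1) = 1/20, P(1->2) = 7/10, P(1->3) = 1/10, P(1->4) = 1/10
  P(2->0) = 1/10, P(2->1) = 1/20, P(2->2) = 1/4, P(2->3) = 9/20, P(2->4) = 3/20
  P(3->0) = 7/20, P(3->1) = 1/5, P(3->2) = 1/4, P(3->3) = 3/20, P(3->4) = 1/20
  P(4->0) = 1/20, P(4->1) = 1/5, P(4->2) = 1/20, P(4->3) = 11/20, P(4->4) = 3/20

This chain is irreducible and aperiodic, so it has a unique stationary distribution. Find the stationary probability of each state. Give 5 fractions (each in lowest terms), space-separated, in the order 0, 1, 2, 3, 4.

The stationary distribution satisfies pi = pi * P, i.e.:
  pi_0 = 1/5*pi_0 + 1/20*pi_1 + 1/10*pi_2 + 7/20*pi_3 + 1/20*pi_4
  pi_1 = 3/20*pi_0 + 1/20*pi_1 + 1/20*pi_2 + 1/5*pi_3 + 1/5*pi_4
  pi_2 = 1/10*pi_0 + 7/10*pi_1 + 1/4*pi_2 + 1/4*pi_3 + 1/20*pi_4
  pi_3 = 1/2*pi_0 + 1/10*pi_1 + 9/20*pi_2 + 3/20*pi_3 + 11/20*pi_4
  pi_4 = 1/20*pi_0 + 1/10*pi_1 + 3/20*pi_2 + 1/20*pi_3 + 3/20*pi_4
with normalization: pi_0 + pi_1 + pi_2 + pi_3 + pi_4 = 1.

Using the first 4 balance equations plus normalization, the linear system A*pi = b is:
  [-4/5, 1/20, 1/10, 7/20, 1/20] . pi = 0
  [3/20, -19/20, 1/20, 1/5, 1/5] . pi = 0
  [1/10, 7/10, -3/4, 1/4, 1/20] . pi = 0
  [1/2, 1/10, 9/20, -17/20, 11/20] . pi = 0
  [1, 1, 1, 1, 1] . pi = 1

Solving yields:
  pi_0 = 9277/49084
  pi_1 = 6453/49084
  pi_2 = 460/1753
  pi_3 = 31915/98168
  pi_4 = 9033/98168

Verification (pi * P):
  9277/49084*1/5 + 6453/49084*1/20 + 460/1753*1/10 + 31915/98168*7/20 + 9033/98168*1/20 = 9277/49084 = pi_0  (ok)
  9277/49084*3/20 + 6453/49084*1/20 + 460/1753*1/20 + 31915/98168*1/5 + 9033/98168*1/5 = 6453/49084 = pi_1  (ok)
  9277/49084*1/10 + 6453/49084*7/10 + 460/1753*1/4 + 31915/98168*1/4 + 9033/98168*1/20 = 460/1753 = pi_2  (ok)
  9277/49084*1/2 + 6453/49084*1/10 + 460/1753*9/20 + 31915/98168*3/20 + 9033/98168*11/20 = 31915/98168 = pi_3  (ok)
  9277/49084*1/20 + 6453/49084*1/10 + 460/1753*3/20 + 31915/98168*1/20 + 9033/98168*3/20 = 9033/98168 = pi_4  (ok)

Answer: 9277/49084 6453/49084 460/1753 31915/98168 9033/98168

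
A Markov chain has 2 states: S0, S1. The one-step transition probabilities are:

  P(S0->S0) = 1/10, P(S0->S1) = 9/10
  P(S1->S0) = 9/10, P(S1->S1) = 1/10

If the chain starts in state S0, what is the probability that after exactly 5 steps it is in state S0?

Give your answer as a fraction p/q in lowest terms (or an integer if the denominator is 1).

Answer: 2101/6250

Derivation:
Computing P^5 by repeated multiplication:
P^1 =
  S0: [1/10, 9/10]
  S1: [9/10, 1/10]
P^2 =
  S0: [41/50, 9/50]
  S1: [9/50, 41/50]
P^3 =
  S0: [61/250, 189/250]
  S1: [189/250, 61/250]
P^4 =
  S0: [881/1250, 369/1250]
  S1: [369/1250, 881/1250]
P^5 =
  S0: [2101/6250, 4149/6250]
  S1: [4149/6250, 2101/6250]

(P^5)[S0 -> S0] = 2101/6250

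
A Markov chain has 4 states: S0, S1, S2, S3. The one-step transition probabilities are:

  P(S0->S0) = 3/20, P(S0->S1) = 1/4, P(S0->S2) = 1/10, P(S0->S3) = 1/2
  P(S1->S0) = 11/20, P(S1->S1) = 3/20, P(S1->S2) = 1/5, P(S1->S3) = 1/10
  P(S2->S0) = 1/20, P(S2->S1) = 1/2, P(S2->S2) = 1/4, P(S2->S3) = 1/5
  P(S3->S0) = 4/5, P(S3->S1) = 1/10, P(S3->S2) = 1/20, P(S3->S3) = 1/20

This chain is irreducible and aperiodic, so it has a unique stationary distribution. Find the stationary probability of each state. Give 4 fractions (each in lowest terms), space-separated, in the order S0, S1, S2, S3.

Answer: 11/28 31/140 9/70 9/35

Derivation:
The stationary distribution satisfies pi = pi * P, i.e.:
  pi_S0 = 3/20*pi_S0 + 11/20*pi_S1 + 1/20*pi_S2 + 4/5*pi_S3
  pi_S1 = 1/4*pi_S0 + 3/20*pi_S1 + 1/2*pi_S2 + 1/10*pi_S3
  pi_S2 = 1/10*pi_S0 + 1/5*pi_S1 + 1/4*pi_S2 + 1/20*pi_S3
  pi_S3 = 1/2*pi_S0 + 1/10*pi_S1 + 1/5*pi_S2 + 1/20*pi_S3
with normalization: pi_S0 + pi_S1 + pi_S2 + pi_S3 = 1.

Using the first 3 balance equations plus normalization, the linear system A*pi = b is:
  [-17/20, 11/20, 1/20, 4/5] . pi = 0
  [1/4, -17/20, 1/2, 1/10] . pi = 0
  [1/10, 1/5, -3/4, 1/20] . pi = 0
  [1, 1, 1, 1] . pi = 1

Solving yields:
  pi_S0 = 11/28
  pi_S1 = 31/140
  pi_S2 = 9/70
  pi_S3 = 9/35

Verification (pi * P):
  11/28*3/20 + 31/140*11/20 + 9/70*1/20 + 9/35*4/5 = 11/28 = pi_S0  (ok)
  11/28*1/4 + 31/140*3/20 + 9/70*1/2 + 9/35*1/10 = 31/140 = pi_S1  (ok)
  11/28*1/10 + 31/140*1/5 + 9/70*1/4 + 9/35*1/20 = 9/70 = pi_S2  (ok)
  11/28*1/2 + 31/140*1/10 + 9/70*1/5 + 9/35*1/20 = 9/35 = pi_S3  (ok)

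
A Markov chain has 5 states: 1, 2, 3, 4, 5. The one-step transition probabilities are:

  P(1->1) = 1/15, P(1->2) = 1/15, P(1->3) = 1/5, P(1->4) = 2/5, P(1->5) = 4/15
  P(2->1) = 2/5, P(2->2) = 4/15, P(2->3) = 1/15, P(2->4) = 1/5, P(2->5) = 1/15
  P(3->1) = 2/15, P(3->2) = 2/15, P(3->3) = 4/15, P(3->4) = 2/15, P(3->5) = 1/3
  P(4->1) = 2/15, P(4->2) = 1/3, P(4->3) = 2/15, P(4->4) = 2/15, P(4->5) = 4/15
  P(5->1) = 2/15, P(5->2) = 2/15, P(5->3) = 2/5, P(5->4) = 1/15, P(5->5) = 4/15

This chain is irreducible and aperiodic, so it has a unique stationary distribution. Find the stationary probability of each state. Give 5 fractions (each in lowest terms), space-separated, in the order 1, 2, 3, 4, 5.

The stationary distribution satisfies pi = pi * P, i.e.:
  pi_1 = 1/15*pi_1 + 2/5*pi_2 + 2/15*pi_3 + 2/15*pi_4 + 2/15*pi_5
  pi_2 = 1/15*pi_1 + 4/15*pi_2 + 2/15*pi_3 + 1/3*pi_4 + 2/15*pi_5
  pi_3 = 1/5*pi_1 + 1/15*pi_2 + 4/15*pi_3 + 2/15*pi_4 + 2/5*pi_5
  pi_4 = 2/5*pi_1 + 1/5*pi_2 + 2/15*pi_3 + 2/15*pi_4 + 1/15*pi_5
  pi_5 = 4/15*pi_1 + 1/15*pi_2 + 1/3*pi_3 + 4/15*pi_4 + 4/15*pi_5
with normalization: pi_1 + pi_2 + pi_3 + pi_4 + pi_5 = 1.

Using the first 4 balance equations plus normalization, the linear system A*pi = b is:
  [-14/15, 2/5, 2/15, 2/15, 2/15] . pi = 0
  [1/15, -11/15, 2/15, 1/3, 2/15] . pi = 0
  [1/5, 1/15, -11/15, 2/15, 2/5] . pi = 0
  [2/5, 1/5, 2/15, -13/15, 1/15] . pi = 0
  [1, 1, 1, 1, 1] . pi = 1

Solving yields:
  pi_1 = 4165/24464
  pi_2 = 1107/6116
  pi_3 = 5593/24464
  pi_4 = 4267/24464
  pi_5 = 6011/24464

Verification (pi * P):
  4165/24464*1/15 + 1107/6116*2/5 + 5593/24464*2/15 + 4267/24464*2/15 + 6011/24464*2/15 = 4165/24464 = pi_1  (ok)
  4165/24464*1/15 + 1107/6116*4/15 + 5593/24464*2/15 + 4267/24464*1/3 + 6011/24464*2/15 = 1107/6116 = pi_2  (ok)
  4165/24464*1/5 + 1107/6116*1/15 + 5593/24464*4/15 + 4267/24464*2/15 + 6011/24464*2/5 = 5593/24464 = pi_3  (ok)
  4165/24464*2/5 + 1107/6116*1/5 + 5593/24464*2/15 + 4267/24464*2/15 + 6011/24464*1/15 = 4267/24464 = pi_4  (ok)
  4165/24464*4/15 + 1107/6116*1/15 + 5593/24464*1/3 + 4267/24464*4/15 + 6011/24464*4/15 = 6011/24464 = pi_5  (ok)

Answer: 4165/24464 1107/6116 5593/24464 4267/24464 6011/24464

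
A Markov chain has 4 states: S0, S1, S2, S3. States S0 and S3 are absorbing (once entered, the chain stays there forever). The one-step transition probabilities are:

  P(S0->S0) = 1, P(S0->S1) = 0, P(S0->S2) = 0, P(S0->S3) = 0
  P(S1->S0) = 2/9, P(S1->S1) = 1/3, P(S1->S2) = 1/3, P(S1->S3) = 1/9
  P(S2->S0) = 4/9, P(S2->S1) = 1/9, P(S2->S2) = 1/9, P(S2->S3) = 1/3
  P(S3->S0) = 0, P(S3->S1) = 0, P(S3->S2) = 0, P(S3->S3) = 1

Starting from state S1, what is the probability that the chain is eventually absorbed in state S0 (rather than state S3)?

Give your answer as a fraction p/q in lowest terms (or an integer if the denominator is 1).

Let a_i = P(absorbed in S0 | start in state i).
Boundary conditions: a_S0 = 1, a_S3 = 0.
For each transient state i, a_i = sum_j P(i->j) * a_j:
  a_S1 = 2/9*a_S0 + 1/3*a_S1 + 1/3*a_S2 + 1/9*a_S3
  a_S2 = 4/9*a_S0 + 1/9*a_S1 + 1/9*a_S2 + 1/3*a_S3

Substituting a_S0 = 1 and a_S3 = 0, rearrange to (I - Q) a = r where r[i] = P(i -> S0):
  [2/3, -1/3] . (a_S1, a_S2) = 2/9
  [-1/9, 8/9] . (a_S1, a_S2) = 4/9

Solving yields:
  a_S1 = 28/45
  a_S2 = 26/45

Starting state is S1, so the absorption probability is a_S1 = 28/45.

Answer: 28/45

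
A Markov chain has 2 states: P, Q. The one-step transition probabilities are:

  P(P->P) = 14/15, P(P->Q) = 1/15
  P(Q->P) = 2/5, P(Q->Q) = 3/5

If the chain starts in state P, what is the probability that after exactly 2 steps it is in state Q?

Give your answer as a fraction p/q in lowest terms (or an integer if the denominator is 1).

Answer: 23/225

Derivation:
Computing P^2 by repeated multiplication:
P^1 =
  P: [14/15, 1/15]
  Q: [2/5, 3/5]
P^2 =
  P: [202/225, 23/225]
  Q: [46/75, 29/75]

(P^2)[P -> Q] = 23/225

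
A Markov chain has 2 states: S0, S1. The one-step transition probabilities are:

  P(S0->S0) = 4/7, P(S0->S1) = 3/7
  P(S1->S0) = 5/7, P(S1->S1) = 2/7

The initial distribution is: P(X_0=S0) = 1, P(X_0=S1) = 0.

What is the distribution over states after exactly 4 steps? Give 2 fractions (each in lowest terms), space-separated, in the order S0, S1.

Answer: 1501/2401 900/2401

Derivation:
Propagating the distribution step by step (d_{t+1} = d_t * P):
d_0 = (S0=1, S1=0)
  d_1[S0] = 1*4/7 + 0*5/7 = 4/7
  d_1[S1] = 1*3/7 + 0*2/7 = 3/7
d_1 = (S0=4/7, S1=3/7)
  d_2[S0] = 4/7*4/7 + 3/7*5/7 = 31/49
  d_2[S1] = 4/7*3/7 + 3/7*2/7 = 18/49
d_2 = (S0=31/49, S1=18/49)
  d_3[S0] = 31/49*4/7 + 18/49*5/7 = 214/343
  d_3[S1] = 31/49*3/7 + 18/49*2/7 = 129/343
d_3 = (S0=214/343, S1=129/343)
  d_4[S0] = 214/343*4/7 + 129/343*5/7 = 1501/2401
  d_4[S1] = 214/343*3/7 + 129/343*2/7 = 900/2401
d_4 = (S0=1501/2401, S1=900/2401)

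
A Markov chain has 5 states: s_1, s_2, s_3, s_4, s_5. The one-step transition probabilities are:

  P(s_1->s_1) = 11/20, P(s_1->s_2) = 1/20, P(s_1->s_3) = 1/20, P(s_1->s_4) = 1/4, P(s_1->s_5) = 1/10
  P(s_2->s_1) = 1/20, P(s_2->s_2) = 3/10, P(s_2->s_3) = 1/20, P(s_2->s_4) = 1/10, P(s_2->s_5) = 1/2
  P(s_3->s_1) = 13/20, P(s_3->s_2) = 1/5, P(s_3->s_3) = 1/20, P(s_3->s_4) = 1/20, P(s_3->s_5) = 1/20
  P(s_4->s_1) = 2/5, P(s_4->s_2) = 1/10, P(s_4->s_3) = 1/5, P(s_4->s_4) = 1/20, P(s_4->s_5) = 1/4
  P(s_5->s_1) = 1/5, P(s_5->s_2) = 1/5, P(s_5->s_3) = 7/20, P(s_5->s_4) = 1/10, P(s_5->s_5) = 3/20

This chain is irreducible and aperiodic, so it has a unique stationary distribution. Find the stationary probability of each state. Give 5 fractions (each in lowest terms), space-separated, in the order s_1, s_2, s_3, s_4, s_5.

The stationary distribution satisfies pi = pi * P, i.e.:
  pi_s_1 = 11/20*pi_s_1 + 1/20*pi_s_2 + 13/20*pi_s_3 + 2/5*pi_s_4 + 1/5*pi_s_5
  pi_s_2 = 1/20*pi_s_1 + 3/10*pi_s_2 + 1/5*pi_s_3 + 1/10*pi_s_4 + 1/5*pi_s_5
  pi_s_3 = 1/20*pi_s_1 + 1/20*pi_s_2 + 1/20*pi_s_3 + 1/5*pi_s_4 + 7/20*pi_s_5
  pi_s_4 = 1/4*pi_s_1 + 1/10*pi_s_2 + 1/20*pi_s_3 + 1/20*pi_s_4 + 1/10*pi_s_5
  pi_s_5 = 1/10*pi_s_1 + 1/2*pi_s_2 + 1/20*pi_s_3 + 1/4*pi_s_4 + 3/20*pi_s_5
with normalization: pi_s_1 + pi_s_2 + pi_s_3 + pi_s_4 + pi_s_5 = 1.

Using the first 4 balance equations plus normalization, the linear system A*pi = b is:
  [-9/20, 1/20, 13/20, 2/5, 1/5] . pi = 0
  [1/20, -7/10, 1/5, 1/10, 1/5] . pi = 0
  [1/20, 1/20, -19/20, 1/5, 7/20] . pi = 0
  [1/4, 1/10, 1/20, -19/20, 1/10] . pi = 0
  [1, 1, 1, 1, 1] . pi = 1

Solving yields:
  pi_s_1 = 18252/44665
  pi_s_2 = 6151/44665
  pi_s_3 = 5633/44665
  pi_s_4 = 6593/44665
  pi_s_5 = 8036/44665

Verification (pi * P):
  18252/44665*11/20 + 6151/44665*1/20 + 5633/44665*13/20 + 6593/44665*2/5 + 8036/44665*1/5 = 18252/44665 = pi_s_1  (ok)
  18252/44665*1/20 + 6151/44665*3/10 + 5633/44665*1/5 + 6593/44665*1/10 + 8036/44665*1/5 = 6151/44665 = pi_s_2  (ok)
  18252/44665*1/20 + 6151/44665*1/20 + 5633/44665*1/20 + 6593/44665*1/5 + 8036/44665*7/20 = 5633/44665 = pi_s_3  (ok)
  18252/44665*1/4 + 6151/44665*1/10 + 5633/44665*1/20 + 6593/44665*1/20 + 8036/44665*1/10 = 6593/44665 = pi_s_4  (ok)
  18252/44665*1/10 + 6151/44665*1/2 + 5633/44665*1/20 + 6593/44665*1/4 + 8036/44665*3/20 = 8036/44665 = pi_s_5  (ok)

Answer: 18252/44665 6151/44665 5633/44665 6593/44665 8036/44665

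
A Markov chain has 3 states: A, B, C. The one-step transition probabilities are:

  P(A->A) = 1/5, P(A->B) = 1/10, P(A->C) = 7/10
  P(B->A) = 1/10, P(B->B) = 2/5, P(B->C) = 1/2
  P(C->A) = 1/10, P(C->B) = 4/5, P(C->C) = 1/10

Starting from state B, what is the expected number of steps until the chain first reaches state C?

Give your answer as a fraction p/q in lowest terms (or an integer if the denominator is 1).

Answer: 90/47

Derivation:
Let h_i = expected steps to first reach C from state i.
Boundary: h_C = 0.
First-step equations for the other states:
  h_A = 1 + 1/5*h_A + 1/10*h_B + 7/10*h_C
  h_B = 1 + 1/10*h_A + 2/5*h_B + 1/2*h_C

Substituting h_C = 0 and rearranging gives the linear system (I - Q) h = 1:
  [4/5, -1/10] . (h_A, h_B) = 1
  [-1/10, 3/5] . (h_A, h_B) = 1

Solving yields:
  h_A = 70/47
  h_B = 90/47

Starting state is B, so the expected hitting time is h_B = 90/47.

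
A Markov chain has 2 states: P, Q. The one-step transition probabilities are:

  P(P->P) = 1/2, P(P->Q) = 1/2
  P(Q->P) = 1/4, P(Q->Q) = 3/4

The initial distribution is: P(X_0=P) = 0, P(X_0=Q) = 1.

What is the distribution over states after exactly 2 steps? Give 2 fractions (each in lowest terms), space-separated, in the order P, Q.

Propagating the distribution step by step (d_{t+1} = d_t * P):
d_0 = (P=0, Q=1)
  d_1[P] = 0*1/2 + 1*1/4 = 1/4
  d_1[Q] = 0*1/2 + 1*3/4 = 3/4
d_1 = (P=1/4, Q=3/4)
  d_2[P] = 1/4*1/2 + 3/4*1/4 = 5/16
  d_2[Q] = 1/4*1/2 + 3/4*3/4 = 11/16
d_2 = (P=5/16, Q=11/16)

Answer: 5/16 11/16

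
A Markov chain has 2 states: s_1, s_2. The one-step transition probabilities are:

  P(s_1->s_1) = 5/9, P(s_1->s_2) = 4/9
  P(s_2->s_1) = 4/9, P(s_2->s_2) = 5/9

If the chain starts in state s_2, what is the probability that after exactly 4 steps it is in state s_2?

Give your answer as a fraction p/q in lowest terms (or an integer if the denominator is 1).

Computing P^4 by repeated multiplication:
P^1 =
  s_1: [5/9, 4/9]
  s_2: [4/9, 5/9]
P^2 =
  s_1: [41/81, 40/81]
  s_2: [40/81, 41/81]
P^3 =
  s_1: [365/729, 364/729]
  s_2: [364/729, 365/729]
P^4 =
  s_1: [3281/6561, 3280/6561]
  s_2: [3280/6561, 3281/6561]

(P^4)[s_2 -> s_2] = 3281/6561

Answer: 3281/6561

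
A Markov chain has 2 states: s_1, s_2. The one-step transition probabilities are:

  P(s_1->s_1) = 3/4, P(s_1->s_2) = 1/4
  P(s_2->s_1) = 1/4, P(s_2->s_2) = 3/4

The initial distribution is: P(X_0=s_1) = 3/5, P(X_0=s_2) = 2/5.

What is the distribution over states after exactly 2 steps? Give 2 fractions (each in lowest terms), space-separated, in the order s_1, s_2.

Propagating the distribution step by step (d_{t+1} = d_t * P):
d_0 = (s_1=3/5, s_2=2/5)
  d_1[s_1] = 3/5*3/4 + 2/5*1/4 = 11/20
  d_1[s_2] = 3/5*1/4 + 2/5*3/4 = 9/20
d_1 = (s_1=11/20, s_2=9/20)
  d_2[s_1] = 11/20*3/4 + 9/20*1/4 = 21/40
  d_2[s_2] = 11/20*1/4 + 9/20*3/4 = 19/40
d_2 = (s_1=21/40, s_2=19/40)

Answer: 21/40 19/40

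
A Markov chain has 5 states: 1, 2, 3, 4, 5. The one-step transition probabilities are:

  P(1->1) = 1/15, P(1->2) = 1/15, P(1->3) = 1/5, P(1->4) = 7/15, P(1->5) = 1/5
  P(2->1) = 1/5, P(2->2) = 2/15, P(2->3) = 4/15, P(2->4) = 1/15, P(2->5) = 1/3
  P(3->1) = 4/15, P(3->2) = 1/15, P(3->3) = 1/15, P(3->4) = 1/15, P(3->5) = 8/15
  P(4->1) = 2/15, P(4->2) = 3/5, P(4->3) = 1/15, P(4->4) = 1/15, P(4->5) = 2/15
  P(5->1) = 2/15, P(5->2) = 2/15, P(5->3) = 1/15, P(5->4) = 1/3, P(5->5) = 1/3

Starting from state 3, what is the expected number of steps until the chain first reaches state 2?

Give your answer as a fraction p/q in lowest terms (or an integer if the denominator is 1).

Let h_i = expected steps to first reach 2 from state i.
Boundary: h_2 = 0.
First-step equations for the other states:
  h_1 = 1 + 1/15*h_1 + 1/15*h_2 + 1/5*h_3 + 7/15*h_4 + 1/5*h_5
  h_3 = 1 + 4/15*h_1 + 1/15*h_2 + 1/15*h_3 + 1/15*h_4 + 8/15*h_5
  h_4 = 1 + 2/15*h_1 + 3/5*h_2 + 1/15*h_3 + 1/15*h_4 + 2/15*h_5
  h_5 = 1 + 2/15*h_1 + 2/15*h_2 + 1/15*h_3 + 1/3*h_4 + 1/3*h_5

Substituting h_2 = 0 and rearranging gives the linear system (I - Q) h = 1:
  [14/15, -1/5, -7/15, -1/5] . (h_1, h_3, h_4, h_5) = 1
  [-4/15, 14/15, -1/15, -8/15] . (h_1, h_3, h_4, h_5) = 1
  [-2/15, -1/15, 14/15, -2/15] . (h_1, h_3, h_4, h_5) = 1
  [-2/15, -1/15, -1/3, 2/3] . (h_1, h_3, h_4, h_5) = 1

Solving yields:
  h_1 = 7755/1792
  h_3 = 13115/2688
  h_4 = 295/112
  h_5 = 5605/1344

Starting state is 3, so the expected hitting time is h_3 = 13115/2688.

Answer: 13115/2688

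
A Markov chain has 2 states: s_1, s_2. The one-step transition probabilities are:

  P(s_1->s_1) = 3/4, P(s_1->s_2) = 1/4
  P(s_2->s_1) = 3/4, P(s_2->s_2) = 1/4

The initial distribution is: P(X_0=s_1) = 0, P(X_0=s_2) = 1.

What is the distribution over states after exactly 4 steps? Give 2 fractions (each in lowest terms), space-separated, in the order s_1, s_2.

Propagating the distribution step by step (d_{t+1} = d_t * P):
d_0 = (s_1=0, s_2=1)
  d_1[s_1] = 0*3/4 + 1*3/4 = 3/4
  d_1[s_2] = 0*1/4 + 1*1/4 = 1/4
d_1 = (s_1=3/4, s_2=1/4)
  d_2[s_1] = 3/4*3/4 + 1/4*3/4 = 3/4
  d_2[s_2] = 3/4*1/4 + 1/4*1/4 = 1/4
d_2 = (s_1=3/4, s_2=1/4)
  d_3[s_1] = 3/4*3/4 + 1/4*3/4 = 3/4
  d_3[s_2] = 3/4*1/4 + 1/4*1/4 = 1/4
d_3 = (s_1=3/4, s_2=1/4)
  d_4[s_1] = 3/4*3/4 + 1/4*3/4 = 3/4
  d_4[s_2] = 3/4*1/4 + 1/4*1/4 = 1/4
d_4 = (s_1=3/4, s_2=1/4)

Answer: 3/4 1/4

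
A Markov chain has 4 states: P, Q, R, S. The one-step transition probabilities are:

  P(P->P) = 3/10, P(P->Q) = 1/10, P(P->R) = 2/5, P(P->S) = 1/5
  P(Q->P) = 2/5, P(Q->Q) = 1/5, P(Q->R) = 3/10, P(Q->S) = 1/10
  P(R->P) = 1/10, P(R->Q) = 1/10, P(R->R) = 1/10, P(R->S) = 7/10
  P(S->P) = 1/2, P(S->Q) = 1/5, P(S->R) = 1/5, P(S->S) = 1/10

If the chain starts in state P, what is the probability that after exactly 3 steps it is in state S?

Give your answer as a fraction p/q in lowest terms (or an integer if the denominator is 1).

Computing P^3 by repeated multiplication:
P^1 =
  P: [3/10, 1/10, 2/5, 1/5]
  Q: [2/5, 1/5, 3/10, 1/10]
  R: [1/10, 1/10, 1/10, 7/10]
  S: [1/2, 1/5, 1/5, 1/10]
P^2 =
  P: [27/100, 13/100, 23/100, 37/100]
  Q: [7/25, 13/100, 27/100, 8/25]
  R: [43/100, 9/50, 11/50, 17/100]
  S: [3/10, 13/100, 3/10, 27/100]
P^3 =
  P: [341/1000, 3/20, 61/250, 53/200]
  Q: [323/1000, 29/200, 121/500, 29/100]
  R: [77/250, 27/200, 141/500, 11/40]
  S: [307/1000, 7/50, 243/1000, 31/100]

(P^3)[P -> S] = 53/200

Answer: 53/200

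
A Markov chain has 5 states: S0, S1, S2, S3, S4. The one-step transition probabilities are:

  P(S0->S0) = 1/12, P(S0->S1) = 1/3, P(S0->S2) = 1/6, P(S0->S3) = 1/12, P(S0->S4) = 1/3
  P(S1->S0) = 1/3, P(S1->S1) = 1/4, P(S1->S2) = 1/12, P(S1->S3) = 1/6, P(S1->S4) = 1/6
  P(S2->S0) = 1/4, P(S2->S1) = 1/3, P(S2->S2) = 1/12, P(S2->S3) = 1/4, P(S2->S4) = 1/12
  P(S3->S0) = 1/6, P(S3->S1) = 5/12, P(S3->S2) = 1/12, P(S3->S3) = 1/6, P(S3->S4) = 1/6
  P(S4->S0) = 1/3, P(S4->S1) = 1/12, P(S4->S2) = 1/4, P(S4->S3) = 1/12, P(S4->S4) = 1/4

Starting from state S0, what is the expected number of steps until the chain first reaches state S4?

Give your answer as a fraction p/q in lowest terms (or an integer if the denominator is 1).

Let h_i = expected steps to first reach S4 from state i.
Boundary: h_S4 = 0.
First-step equations for the other states:
  h_S0 = 1 + 1/12*h_S0 + 1/3*h_S1 + 1/6*h_S2 + 1/12*h_S3 + 1/3*h_S4
  h_S1 = 1 + 1/3*h_S0 + 1/4*h_S1 + 1/12*h_S2 + 1/6*h_S3 + 1/6*h_S4
  h_S2 = 1 + 1/4*h_S0 + 1/3*h_S1 + 1/12*h_S2 + 1/4*h_S3 + 1/12*h_S4
  h_S3 = 1 + 1/6*h_S0 + 5/12*h_S1 + 1/12*h_S2 + 1/6*h_S3 + 1/6*h_S4

Substituting h_S4 = 0 and rearranging gives the linear system (I - Q) h = 1:
  [11/12, -1/3, -1/6, -1/12] . (h_S0, h_S1, h_S2, h_S3) = 1
  [-1/3, 3/4, -1/12, -1/6] . (h_S0, h_S1, h_S2, h_S3) = 1
  [-1/4, -1/3, 11/12, -1/4] . (h_S0, h_S1, h_S2, h_S3) = 1
  [-1/6, -5/12, -1/12, 5/6] . (h_S0, h_S1, h_S2, h_S3) = 1

Solving yields:
  h_S0 = 3748/851
  h_S1 = 4300/851
  h_S2 = 4712/851
  h_S3 = 4392/851

Starting state is S0, so the expected hitting time is h_S0 = 3748/851.

Answer: 3748/851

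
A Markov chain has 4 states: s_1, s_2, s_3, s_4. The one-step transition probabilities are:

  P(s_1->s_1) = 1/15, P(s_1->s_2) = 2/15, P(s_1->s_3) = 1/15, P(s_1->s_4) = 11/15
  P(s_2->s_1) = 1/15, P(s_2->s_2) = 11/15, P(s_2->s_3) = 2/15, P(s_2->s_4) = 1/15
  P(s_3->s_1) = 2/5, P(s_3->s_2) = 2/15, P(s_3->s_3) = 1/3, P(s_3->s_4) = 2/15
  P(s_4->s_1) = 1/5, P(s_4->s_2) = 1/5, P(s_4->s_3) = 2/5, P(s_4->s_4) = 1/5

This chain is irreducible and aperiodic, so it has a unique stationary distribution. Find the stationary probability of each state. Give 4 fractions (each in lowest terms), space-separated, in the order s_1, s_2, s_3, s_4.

The stationary distribution satisfies pi = pi * P, i.e.:
  pi_s_1 = 1/15*pi_s_1 + 1/15*pi_s_2 + 2/5*pi_s_3 + 1/5*pi_s_4
  pi_s_2 = 2/15*pi_s_1 + 11/15*pi_s_2 + 2/15*pi_s_3 + 1/5*pi_s_4
  pi_s_3 = 1/15*pi_s_1 + 2/15*pi_s_2 + 1/3*pi_s_3 + 2/5*pi_s_4
  pi_s_4 = 11/15*pi_s_1 + 1/15*pi_s_2 + 2/15*pi_s_3 + 1/5*pi_s_4
with normalization: pi_s_1 + pi_s_2 + pi_s_3 + pi_s_4 = 1.

Using the first 3 balance equations plus normalization, the linear system A*pi = b is:
  [-14/15, 1/15, 2/5, 1/5] . pi = 0
  [2/15, -4/15, 2/15, 1/5] . pi = 0
  [1/15, 2/15, -2/3, 2/5] . pi = 0
  [1, 1, 1, 1] . pi = 1

Solving yields:
  pi_s_1 = 330/1907
  pi_s_2 = 708/1907
  pi_s_3 = 435/1907
  pi_s_4 = 434/1907

Verification (pi * P):
  330/1907*1/15 + 708/1907*1/15 + 435/1907*2/5 + 434/1907*1/5 = 330/1907 = pi_s_1  (ok)
  330/1907*2/15 + 708/1907*11/15 + 435/1907*2/15 + 434/1907*1/5 = 708/1907 = pi_s_2  (ok)
  330/1907*1/15 + 708/1907*2/15 + 435/1907*1/3 + 434/1907*2/5 = 435/1907 = pi_s_3  (ok)
  330/1907*11/15 + 708/1907*1/15 + 435/1907*2/15 + 434/1907*1/5 = 434/1907 = pi_s_4  (ok)

Answer: 330/1907 708/1907 435/1907 434/1907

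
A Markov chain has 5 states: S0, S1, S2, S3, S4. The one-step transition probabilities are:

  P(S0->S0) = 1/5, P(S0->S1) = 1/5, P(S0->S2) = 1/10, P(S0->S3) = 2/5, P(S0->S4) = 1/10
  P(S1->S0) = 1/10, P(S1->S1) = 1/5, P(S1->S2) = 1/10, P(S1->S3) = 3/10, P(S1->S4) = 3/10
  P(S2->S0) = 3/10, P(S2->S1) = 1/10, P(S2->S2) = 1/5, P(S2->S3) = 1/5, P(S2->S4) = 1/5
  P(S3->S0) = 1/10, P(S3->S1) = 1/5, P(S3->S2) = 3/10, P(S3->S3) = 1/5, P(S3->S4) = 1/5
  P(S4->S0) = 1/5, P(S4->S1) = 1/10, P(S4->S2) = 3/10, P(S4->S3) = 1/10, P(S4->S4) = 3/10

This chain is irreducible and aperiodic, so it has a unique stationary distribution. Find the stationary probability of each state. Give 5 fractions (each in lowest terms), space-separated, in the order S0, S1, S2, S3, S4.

The stationary distribution satisfies pi = pi * P, i.e.:
  pi_S0 = 1/5*pi_S0 + 1/10*pi_S1 + 3/10*pi_S2 + 1/10*pi_S3 + 1/5*pi_S4
  pi_S1 = 1/5*pi_S0 + 1/5*pi_S1 + 1/10*pi_S2 + 1/5*pi_S3 + 1/10*pi_S4
  pi_S2 = 1/10*pi_S0 + 1/10*pi_S1 + 1/5*pi_S2 + 3/10*pi_S3 + 3/10*pi_S4
  pi_S3 = 2/5*pi_S0 + 3/10*pi_S1 + 1/5*pi_S2 + 1/5*pi_S3 + 1/10*pi_S4
  pi_S4 = 1/10*pi_S0 + 3/10*pi_S1 + 1/5*pi_S2 + 1/5*pi_S3 + 3/10*pi_S4
with normalization: pi_S0 + pi_S1 + pi_S2 + pi_S3 + pi_S4 = 1.

Using the first 4 balance equations plus normalization, the linear system A*pi = b is:
  [-4/5, 1/10, 3/10, 1/10, 1/5] . pi = 0
  [1/5, -4/5, 1/10, 1/5, 1/10] . pi = 0
  [1/10, 1/10, -4/5, 3/10, 3/10] . pi = 0
  [2/5, 3/10, 1/5, -4/5, 1/10] . pi = 0
  [1, 1, 1, 1, 1] . pi = 1

Solving yields:
  pi_S0 = 1700/9321
  pi_S1 = 1463/9321
  pi_S2 = 1967/9321
  pi_S3 = 2146/9321
  pi_S4 = 2045/9321

Verification (pi * P):
  1700/9321*1/5 + 1463/9321*1/10 + 1967/9321*3/10 + 2146/9321*1/10 + 2045/9321*1/5 = 1700/9321 = pi_S0  (ok)
  1700/9321*1/5 + 1463/9321*1/5 + 1967/9321*1/10 + 2146/9321*1/5 + 2045/9321*1/10 = 1463/9321 = pi_S1  (ok)
  1700/9321*1/10 + 1463/9321*1/10 + 1967/9321*1/5 + 2146/9321*3/10 + 2045/9321*3/10 = 1967/9321 = pi_S2  (ok)
  1700/9321*2/5 + 1463/9321*3/10 + 1967/9321*1/5 + 2146/9321*1/5 + 2045/9321*1/10 = 2146/9321 = pi_S3  (ok)
  1700/9321*1/10 + 1463/9321*3/10 + 1967/9321*1/5 + 2146/9321*1/5 + 2045/9321*3/10 = 2045/9321 = pi_S4  (ok)

Answer: 1700/9321 1463/9321 1967/9321 2146/9321 2045/9321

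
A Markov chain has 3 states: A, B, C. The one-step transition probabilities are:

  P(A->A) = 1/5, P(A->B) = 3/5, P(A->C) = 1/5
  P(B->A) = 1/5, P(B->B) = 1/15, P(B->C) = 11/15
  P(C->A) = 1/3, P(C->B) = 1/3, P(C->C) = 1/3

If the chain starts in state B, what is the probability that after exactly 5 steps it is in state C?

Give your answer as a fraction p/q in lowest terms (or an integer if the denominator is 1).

Computing P^5 by repeated multiplication:
P^1 =
  A: [1/5, 3/5, 1/5]
  B: [1/5, 1/15, 11/15]
  C: [1/3, 1/3, 1/3]
P^2 =
  A: [17/75, 17/75, 41/75]
  B: [67/225, 83/225, 1/3]
  C: [11/45, 1/3, 19/45]
P^3 =
  A: [307/1125, 1/3, 443/1125]
  B: [11/45, 1061/3375, 1489/3375]
  C: [173/675, 209/675, 293/675]
P^4 =
  A: [4261/16875, 5353/16875, 7261/16875]
  B: [13103/50625, 15931/50625, 2399/5625]
  C: [2611/10125, 359/1125, 4283/10125]
P^5 =
  A: [65147/253125, 26669/84375, 107971/253125]
  B: [21673/84375, 241813/759375, 64501/151875]
  C: [38941/151875, 9629/30375, 64789/151875]

(P^5)[B -> C] = 64501/151875

Answer: 64501/151875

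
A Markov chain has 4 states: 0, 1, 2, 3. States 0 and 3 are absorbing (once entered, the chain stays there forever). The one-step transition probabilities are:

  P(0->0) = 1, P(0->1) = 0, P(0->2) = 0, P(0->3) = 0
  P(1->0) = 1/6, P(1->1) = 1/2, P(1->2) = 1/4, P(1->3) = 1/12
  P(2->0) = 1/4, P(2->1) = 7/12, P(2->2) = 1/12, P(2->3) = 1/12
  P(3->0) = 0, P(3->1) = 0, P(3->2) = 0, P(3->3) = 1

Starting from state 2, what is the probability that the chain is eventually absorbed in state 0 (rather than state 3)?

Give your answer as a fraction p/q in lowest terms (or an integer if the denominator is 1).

Answer: 32/45

Derivation:
Let a_i = P(absorbed in 0 | start in state i).
Boundary conditions: a_0 = 1, a_3 = 0.
For each transient state i, a_i = sum_j P(i->j) * a_j:
  a_1 = 1/6*a_0 + 1/2*a_1 + 1/4*a_2 + 1/12*a_3
  a_2 = 1/4*a_0 + 7/12*a_1 + 1/12*a_2 + 1/12*a_3

Substituting a_0 = 1 and a_3 = 0, rearrange to (I - Q) a = r where r[i] = P(i -> 0):
  [1/2, -1/4] . (a_1, a_2) = 1/6
  [-7/12, 11/12] . (a_1, a_2) = 1/4

Solving yields:
  a_1 = 31/45
  a_2 = 32/45

Starting state is 2, so the absorption probability is a_2 = 32/45.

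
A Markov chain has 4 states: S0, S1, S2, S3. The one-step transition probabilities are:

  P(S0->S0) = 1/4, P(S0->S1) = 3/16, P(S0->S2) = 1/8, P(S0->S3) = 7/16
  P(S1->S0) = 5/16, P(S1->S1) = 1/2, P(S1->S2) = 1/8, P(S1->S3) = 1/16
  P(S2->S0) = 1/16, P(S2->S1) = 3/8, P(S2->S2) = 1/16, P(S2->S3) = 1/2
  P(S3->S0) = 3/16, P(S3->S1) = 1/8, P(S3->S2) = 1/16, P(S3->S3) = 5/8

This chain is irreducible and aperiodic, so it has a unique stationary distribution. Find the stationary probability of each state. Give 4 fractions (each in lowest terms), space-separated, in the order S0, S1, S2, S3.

Answer: 2/9 7/27 5/54 23/54

Derivation:
The stationary distribution satisfies pi = pi * P, i.e.:
  pi_S0 = 1/4*pi_S0 + 5/16*pi_S1 + 1/16*pi_S2 + 3/16*pi_S3
  pi_S1 = 3/16*pi_S0 + 1/2*pi_S1 + 3/8*pi_S2 + 1/8*pi_S3
  pi_S2 = 1/8*pi_S0 + 1/8*pi_S1 + 1/16*pi_S2 + 1/16*pi_S3
  pi_S3 = 7/16*pi_S0 + 1/16*pi_S1 + 1/2*pi_S2 + 5/8*pi_S3
with normalization: pi_S0 + pi_S1 + pi_S2 + pi_S3 = 1.

Using the first 3 balance equations plus normalization, the linear system A*pi = b is:
  [-3/4, 5/16, 1/16, 3/16] . pi = 0
  [3/16, -1/2, 3/8, 1/8] . pi = 0
  [1/8, 1/8, -15/16, 1/16] . pi = 0
  [1, 1, 1, 1] . pi = 1

Solving yields:
  pi_S0 = 2/9
  pi_S1 = 7/27
  pi_S2 = 5/54
  pi_S3 = 23/54

Verification (pi * P):
  2/9*1/4 + 7/27*5/16 + 5/54*1/16 + 23/54*3/16 = 2/9 = pi_S0  (ok)
  2/9*3/16 + 7/27*1/2 + 5/54*3/8 + 23/54*1/8 = 7/27 = pi_S1  (ok)
  2/9*1/8 + 7/27*1/8 + 5/54*1/16 + 23/54*1/16 = 5/54 = pi_S2  (ok)
  2/9*7/16 + 7/27*1/16 + 5/54*1/2 + 23/54*5/8 = 23/54 = pi_S3  (ok)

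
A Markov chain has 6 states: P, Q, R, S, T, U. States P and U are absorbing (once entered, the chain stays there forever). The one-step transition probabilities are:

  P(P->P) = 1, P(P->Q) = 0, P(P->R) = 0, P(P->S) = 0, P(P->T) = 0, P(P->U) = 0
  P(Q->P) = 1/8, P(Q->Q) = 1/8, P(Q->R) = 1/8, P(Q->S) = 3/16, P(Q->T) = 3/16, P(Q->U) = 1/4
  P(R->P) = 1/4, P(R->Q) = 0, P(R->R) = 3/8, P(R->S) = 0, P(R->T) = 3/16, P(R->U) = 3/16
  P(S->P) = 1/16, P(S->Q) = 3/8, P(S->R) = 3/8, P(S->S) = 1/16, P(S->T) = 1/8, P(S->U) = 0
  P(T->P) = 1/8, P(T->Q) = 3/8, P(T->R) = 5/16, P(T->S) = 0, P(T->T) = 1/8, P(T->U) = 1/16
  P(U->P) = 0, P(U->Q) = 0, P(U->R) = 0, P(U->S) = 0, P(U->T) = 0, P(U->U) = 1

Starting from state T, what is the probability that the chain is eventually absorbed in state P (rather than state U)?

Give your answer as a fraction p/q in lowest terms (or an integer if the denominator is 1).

Answer: 901/1673

Derivation:
Let a_i = P(absorbed in P | start in state i).
Boundary conditions: a_P = 1, a_U = 0.
For each transient state i, a_i = sum_j P(i->j) * a_j:
  a_Q = 1/8*a_P + 1/8*a_Q + 1/8*a_R + 3/16*a_S + 3/16*a_T + 1/4*a_U
  a_R = 1/4*a_P + 0*a_Q + 3/8*a_R + 0*a_S + 3/16*a_T + 3/16*a_U
  a_S = 1/16*a_P + 3/8*a_Q + 3/8*a_R + 1/16*a_S + 1/8*a_T + 0*a_U
  a_T = 1/8*a_P + 3/8*a_Q + 5/16*a_R + 0*a_S + 1/8*a_T + 1/16*a_U

Substituting a_P = 1 and a_U = 0, rearrange to (I - Q) a = r where r[i] = P(i -> P):
  [7/8, -1/8, -3/16, -3/16] . (a_Q, a_R, a_S, a_T) = 1/8
  [0, 5/8, 0, -3/16] . (a_Q, a_R, a_S, a_T) = 1/4
  [-3/8, -3/8, 15/16, -1/8] . (a_Q, a_R, a_S, a_T) = 1/16
  [-3/8, -5/16, 0, 7/8] . (a_Q, a_R, a_S, a_T) = 1/8

Solving yields:
  a_Q = 3047/6692
  a_R = 1879/3346
  a_S = 5473/10038
  a_T = 901/1673

Starting state is T, so the absorption probability is a_T = 901/1673.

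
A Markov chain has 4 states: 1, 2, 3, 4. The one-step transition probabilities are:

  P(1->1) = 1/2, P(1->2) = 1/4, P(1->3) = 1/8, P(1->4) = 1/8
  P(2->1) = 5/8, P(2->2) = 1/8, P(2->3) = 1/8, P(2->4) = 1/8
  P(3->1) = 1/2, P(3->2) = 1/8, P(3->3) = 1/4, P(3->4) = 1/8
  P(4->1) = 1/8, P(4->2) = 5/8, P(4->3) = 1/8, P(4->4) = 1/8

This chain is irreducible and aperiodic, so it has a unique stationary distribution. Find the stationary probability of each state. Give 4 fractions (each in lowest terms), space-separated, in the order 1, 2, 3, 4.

The stationary distribution satisfies pi = pi * P, i.e.:
  pi_1 = 1/2*pi_1 + 5/8*pi_2 + 1/2*pi_3 + 1/8*pi_4
  pi_2 = 1/4*pi_1 + 1/8*pi_2 + 1/8*pi_3 + 5/8*pi_4
  pi_3 = 1/8*pi_1 + 1/8*pi_2 + 1/4*pi_3 + 1/8*pi_4
  pi_4 = 1/8*pi_1 + 1/8*pi_2 + 1/8*pi_3 + 1/8*pi_4
with normalization: pi_1 + pi_2 + pi_3 + pi_4 = 1.

Using the first 3 balance equations plus normalization, the linear system A*pi = b is:
  [-1/2, 5/8, 1/2, 1/8] . pi = 0
  [1/4, -7/8, 1/8, 5/8] . pi = 0
  [1/8, 1/8, -3/4, 1/8] . pi = 0
  [1, 1, 1, 1] . pi = 1

Solving yields:
  pi_1 = 61/126
  pi_2 = 125/504
  pi_3 = 1/7
  pi_4 = 1/8

Verification (pi * P):
  61/126*1/2 + 125/504*5/8 + 1/7*1/2 + 1/8*1/8 = 61/126 = pi_1  (ok)
  61/126*1/4 + 125/504*1/8 + 1/7*1/8 + 1/8*5/8 = 125/504 = pi_2  (ok)
  61/126*1/8 + 125/504*1/8 + 1/7*1/4 + 1/8*1/8 = 1/7 = pi_3  (ok)
  61/126*1/8 + 125/504*1/8 + 1/7*1/8 + 1/8*1/8 = 1/8 = pi_4  (ok)

Answer: 61/126 125/504 1/7 1/8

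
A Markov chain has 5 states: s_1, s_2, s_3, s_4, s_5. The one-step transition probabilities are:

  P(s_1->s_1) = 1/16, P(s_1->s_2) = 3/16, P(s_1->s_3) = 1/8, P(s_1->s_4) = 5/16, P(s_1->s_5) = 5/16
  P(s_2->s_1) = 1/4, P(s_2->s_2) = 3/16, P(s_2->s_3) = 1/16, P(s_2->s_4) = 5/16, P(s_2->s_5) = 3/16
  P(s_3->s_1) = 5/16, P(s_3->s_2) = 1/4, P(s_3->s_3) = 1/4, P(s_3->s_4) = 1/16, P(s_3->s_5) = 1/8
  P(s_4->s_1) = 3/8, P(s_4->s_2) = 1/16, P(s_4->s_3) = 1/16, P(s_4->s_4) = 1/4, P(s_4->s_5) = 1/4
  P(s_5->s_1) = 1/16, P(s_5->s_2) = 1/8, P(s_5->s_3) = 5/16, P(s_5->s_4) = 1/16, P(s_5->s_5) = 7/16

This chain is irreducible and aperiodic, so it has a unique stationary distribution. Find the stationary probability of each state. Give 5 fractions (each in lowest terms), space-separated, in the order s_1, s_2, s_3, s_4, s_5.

Answer: 10567/54251 8562/54251 9710/54251 10059/54251 15353/54251

Derivation:
The stationary distribution satisfies pi = pi * P, i.e.:
  pi_s_1 = 1/16*pi_s_1 + 1/4*pi_s_2 + 5/16*pi_s_3 + 3/8*pi_s_4 + 1/16*pi_s_5
  pi_s_2 = 3/16*pi_s_1 + 3/16*pi_s_2 + 1/4*pi_s_3 + 1/16*pi_s_4 + 1/8*pi_s_5
  pi_s_3 = 1/8*pi_s_1 + 1/16*pi_s_2 + 1/4*pi_s_3 + 1/16*pi_s_4 + 5/16*pi_s_5
  pi_s_4 = 5/16*pi_s_1 + 5/16*pi_s_2 + 1/16*pi_s_3 + 1/4*pi_s_4 + 1/16*pi_s_5
  pi_s_5 = 5/16*pi_s_1 + 3/16*pi_s_2 + 1/8*pi_s_3 + 1/4*pi_s_4 + 7/16*pi_s_5
with normalization: pi_s_1 + pi_s_2 + pi_s_3 + pi_s_4 + pi_s_5 = 1.

Using the first 4 balance equations plus normalization, the linear system A*pi = b is:
  [-15/16, 1/4, 5/16, 3/8, 1/16] . pi = 0
  [3/16, -13/16, 1/4, 1/16, 1/8] . pi = 0
  [1/8, 1/16, -3/4, 1/16, 5/16] . pi = 0
  [5/16, 5/16, 1/16, -3/4, 1/16] . pi = 0
  [1, 1, 1, 1, 1] . pi = 1

Solving yields:
  pi_s_1 = 10567/54251
  pi_s_2 = 8562/54251
  pi_s_3 = 9710/54251
  pi_s_4 = 10059/54251
  pi_s_5 = 15353/54251

Verification (pi * P):
  10567/54251*1/16 + 8562/54251*1/4 + 9710/54251*5/16 + 10059/54251*3/8 + 15353/54251*1/16 = 10567/54251 = pi_s_1  (ok)
  10567/54251*3/16 + 8562/54251*3/16 + 9710/54251*1/4 + 10059/54251*1/16 + 15353/54251*1/8 = 8562/54251 = pi_s_2  (ok)
  10567/54251*1/8 + 8562/54251*1/16 + 9710/54251*1/4 + 10059/54251*1/16 + 15353/54251*5/16 = 9710/54251 = pi_s_3  (ok)
  10567/54251*5/16 + 8562/54251*5/16 + 9710/54251*1/16 + 10059/54251*1/4 + 15353/54251*1/16 = 10059/54251 = pi_s_4  (ok)
  10567/54251*5/16 + 8562/54251*3/16 + 9710/54251*1/8 + 10059/54251*1/4 + 15353/54251*7/16 = 15353/54251 = pi_s_5  (ok)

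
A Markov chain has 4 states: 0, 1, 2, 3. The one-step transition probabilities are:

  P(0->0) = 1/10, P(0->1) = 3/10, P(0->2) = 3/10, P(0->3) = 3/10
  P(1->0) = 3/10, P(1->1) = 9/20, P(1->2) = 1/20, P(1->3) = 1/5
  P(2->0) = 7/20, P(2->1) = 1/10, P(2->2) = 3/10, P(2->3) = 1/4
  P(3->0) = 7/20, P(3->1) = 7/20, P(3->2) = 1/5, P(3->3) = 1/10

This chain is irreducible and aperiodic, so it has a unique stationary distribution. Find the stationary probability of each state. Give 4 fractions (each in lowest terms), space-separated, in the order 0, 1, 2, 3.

Answer: 2057/7697 2454/7697 1530/7697 1656/7697

Derivation:
The stationary distribution satisfies pi = pi * P, i.e.:
  pi_0 = 1/10*pi_0 + 3/10*pi_1 + 7/20*pi_2 + 7/20*pi_3
  pi_1 = 3/10*pi_0 + 9/20*pi_1 + 1/10*pi_2 + 7/20*pi_3
  pi_2 = 3/10*pi_0 + 1/20*pi_1 + 3/10*pi_2 + 1/5*pi_3
  pi_3 = 3/10*pi_0 + 1/5*pi_1 + 1/4*pi_2 + 1/10*pi_3
with normalization: pi_0 + pi_1 + pi_2 + pi_3 = 1.

Using the first 3 balance equations plus normalization, the linear system A*pi = b is:
  [-9/10, 3/10, 7/20, 7/20] . pi = 0
  [3/10, -11/20, 1/10, 7/20] . pi = 0
  [3/10, 1/20, -7/10, 1/5] . pi = 0
  [1, 1, 1, 1] . pi = 1

Solving yields:
  pi_0 = 2057/7697
  pi_1 = 2454/7697
  pi_2 = 1530/7697
  pi_3 = 1656/7697

Verification (pi * P):
  2057/7697*1/10 + 2454/7697*3/10 + 1530/7697*7/20 + 1656/7697*7/20 = 2057/7697 = pi_0  (ok)
  2057/7697*3/10 + 2454/7697*9/20 + 1530/7697*1/10 + 1656/7697*7/20 = 2454/7697 = pi_1  (ok)
  2057/7697*3/10 + 2454/7697*1/20 + 1530/7697*3/10 + 1656/7697*1/5 = 1530/7697 = pi_2  (ok)
  2057/7697*3/10 + 2454/7697*1/5 + 1530/7697*1/4 + 1656/7697*1/10 = 1656/7697 = pi_3  (ok)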